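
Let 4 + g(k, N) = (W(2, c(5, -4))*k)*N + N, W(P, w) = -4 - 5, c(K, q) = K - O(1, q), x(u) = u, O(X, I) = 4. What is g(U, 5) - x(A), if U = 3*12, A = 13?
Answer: -1632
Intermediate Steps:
U = 36
c(K, q) = -4 + K (c(K, q) = K - 1*4 = K - 4 = -4 + K)
W(P, w) = -9
g(k, N) = -4 + N - 9*N*k (g(k, N) = -4 + ((-9*k)*N + N) = -4 + (-9*N*k + N) = -4 + (N - 9*N*k) = -4 + N - 9*N*k)
g(U, 5) - x(A) = (-4 + 5 - 9*5*36) - 1*13 = (-4 + 5 - 1620) - 13 = -1619 - 13 = -1632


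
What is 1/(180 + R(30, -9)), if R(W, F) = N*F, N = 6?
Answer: 1/126 ≈ 0.0079365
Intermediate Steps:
R(W, F) = 6*F
1/(180 + R(30, -9)) = 1/(180 + 6*(-9)) = 1/(180 - 54) = 1/126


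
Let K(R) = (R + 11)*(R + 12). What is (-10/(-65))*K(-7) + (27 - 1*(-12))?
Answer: 547/13 ≈ 42.077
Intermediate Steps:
K(R) = (11 + R)*(12 + R)
(-10/(-65))*K(-7) + (27 - 1*(-12)) = (-10/(-65))*(132 + (-7)² + 23*(-7)) + (27 - 1*(-12)) = (-10*(-1/65))*(132 + 49 - 161) + (27 + 12) = (2/13)*20 + 39 = 40/13 + 39 = 547/13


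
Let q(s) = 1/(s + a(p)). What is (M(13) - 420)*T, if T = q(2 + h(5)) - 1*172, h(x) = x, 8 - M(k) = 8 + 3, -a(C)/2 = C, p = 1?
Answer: 363357/5 ≈ 72671.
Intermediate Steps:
a(C) = -2*C
M(k) = -3 (M(k) = 8 - (8 + 3) = 8 - 1*11 = 8 - 11 = -3)
q(s) = 1/(-2 + s) (q(s) = 1/(s - 2*1) = 1/(s - 2) = 1/(-2 + s))
T = -859/5 (T = 1/(-2 + (2 + 5)) - 1*172 = 1/(-2 + 7) - 172 = 1/5 - 172 = ⅕ - 172 = -859/5 ≈ -171.80)
(M(13) - 420)*T = (-3 - 420)*(-859/5) = -423*(-859/5) = 363357/5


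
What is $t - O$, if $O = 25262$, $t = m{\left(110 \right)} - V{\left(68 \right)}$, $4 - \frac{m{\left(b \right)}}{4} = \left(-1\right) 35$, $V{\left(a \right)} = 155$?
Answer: $-25261$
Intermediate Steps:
$m{\left(b \right)} = 156$ ($m{\left(b \right)} = 16 - 4 \left(\left(-1\right) 35\right) = 16 - -140 = 16 + 140 = 156$)
$t = 1$ ($t = 156 - 155 = 1$)
$t - O = 1 - 25262 = -25261$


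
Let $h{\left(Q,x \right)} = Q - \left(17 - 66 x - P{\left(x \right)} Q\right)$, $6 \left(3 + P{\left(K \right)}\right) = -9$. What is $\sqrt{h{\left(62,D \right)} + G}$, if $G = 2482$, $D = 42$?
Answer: $2 \sqrt{1255} \approx 70.852$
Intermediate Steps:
$P{\left(K \right)} = - \frac{9}{2}$ ($P{\left(K \right)} = -3 + \frac{1}{6} \left(-9\right) = -3 - \frac{3}{2} = - \frac{9}{2}$)
$h{\left(Q,x \right)} = -17 + 66 x - \frac{7 Q}{2}$ ($h{\left(Q,x \right)} = Q - \left(17 - 66 x + \frac{9 Q}{2}\right) = -17 + 66 x - \frac{7 Q}{2}$)
$\sqrt{h{\left(62,D \right)} + G} = \sqrt{\left(-17 + 66 \cdot 42 - 217\right) + 2482} = \sqrt{\left(-17 + 2772 - 217\right) + 2482} = \sqrt{2538 + 2482} = \sqrt{5020} = 2 \sqrt{1255}$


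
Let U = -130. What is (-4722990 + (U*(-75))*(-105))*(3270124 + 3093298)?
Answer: -36568931744280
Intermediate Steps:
(-4722990 + (U*(-75))*(-105))*(3270124 + 3093298) = (-4722990 - 130*(-75)*(-105))*(3270124 + 3093298) = (-4722990 + 9750*(-105))*6363422 = (-4722990 - 1023750)*6363422 = -5746740*6363422 = -36568931744280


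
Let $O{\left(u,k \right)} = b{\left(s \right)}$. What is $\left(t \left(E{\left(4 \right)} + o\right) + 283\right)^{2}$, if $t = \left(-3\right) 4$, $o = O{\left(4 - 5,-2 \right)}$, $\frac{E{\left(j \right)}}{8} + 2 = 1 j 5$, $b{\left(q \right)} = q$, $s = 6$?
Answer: $2301289$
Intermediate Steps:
$O{\left(u,k \right)} = 6$
$E{\left(j \right)} = -16 + 40 j$ ($E{\left(j \right)} = -16 + 8 \cdot 1 j 5 = -16 + 8 j 5 = -16 + 8 \cdot 5 j = -16 + 40 j$)
$o = 6$
$t = -12$
$\left(t \left(E{\left(4 \right)} + o\right) + 283\right)^{2} = \left(- 12 \left(\left(-16 + 40 \cdot 4\right) + 6\right) + 283\right)^{2} = \left(- 12 \left(\left(-16 + 160\right) + 6\right) + 283\right)^{2} = \left(- 12 \left(144 + 6\right) + 283\right)^{2} = \left(\left(-12\right) 150 + 283\right)^{2} = \left(-1800 + 283\right)^{2} = \left(-1517\right)^{2} = 2301289$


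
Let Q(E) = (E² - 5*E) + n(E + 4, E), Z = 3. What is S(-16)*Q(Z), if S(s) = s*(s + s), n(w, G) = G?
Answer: -1536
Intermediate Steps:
S(s) = 2*s² (S(s) = s*(2*s) = 2*s²)
Q(E) = E² - 4*E (Q(E) = (E² - 5*E) + E = E² - 4*E)
S(-16)*Q(Z) = (2*(-16)²)*(3*(-4 + 3)) = (2*256)*(3*(-1)) = 512*(-3) = -1536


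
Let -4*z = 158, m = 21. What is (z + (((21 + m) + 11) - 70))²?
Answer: 12769/4 ≈ 3192.3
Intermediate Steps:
z = -79/2 (z = -¼*158 = -79/2 ≈ -39.500)
(z + (((21 + m) + 11) - 70))² = (-79/2 + (((21 + 21) + 11) - 70))² = (-79/2 + ((42 + 11) - 70))² = (-79/2 + (53 - 70))² = (-79/2 - 17)² = (-113/2)² = 12769/4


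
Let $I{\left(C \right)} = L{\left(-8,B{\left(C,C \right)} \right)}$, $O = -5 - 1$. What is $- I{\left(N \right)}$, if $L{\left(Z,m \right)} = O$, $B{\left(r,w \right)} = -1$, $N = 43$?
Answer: $6$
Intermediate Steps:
$O = -6$ ($O = -5 - 1 = -6$)
$L{\left(Z,m \right)} = -6$
$I{\left(C \right)} = -6$
$- I{\left(N \right)} = \left(-1\right) \left(-6\right) = 6$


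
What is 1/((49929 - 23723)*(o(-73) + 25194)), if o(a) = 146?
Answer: 1/664060040 ≈ 1.5059e-9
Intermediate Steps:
1/((49929 - 23723)*(o(-73) + 25194)) = 1/((49929 - 23723)*(146 + 25194)) = 1/(26206*25340) = 1/664060040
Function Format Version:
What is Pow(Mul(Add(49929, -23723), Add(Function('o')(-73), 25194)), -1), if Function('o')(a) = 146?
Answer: Rational(1, 664060040) ≈ 1.5059e-9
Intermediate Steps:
Pow(Mul(Add(49929, -23723), Add(Function('o')(-73), 25194)), -1) = Pow(Mul(Add(49929, -23723), Add(146, 25194)), -1) = Pow(Mul(26206, 25340), -1) = Pow(664060040, -1) = Rational(1, 664060040)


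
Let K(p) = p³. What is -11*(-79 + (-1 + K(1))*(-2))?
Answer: 869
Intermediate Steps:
-11*(-79 + (-1 + K(1))*(-2)) = -11*(-79 + (-1 + 1³)*(-2)) = -11*(-79 + (-1 + 1)*(-2)) = -11*(-79 + 0*(-2)) = -11*(-79 + 0) = -11*(-79) = 869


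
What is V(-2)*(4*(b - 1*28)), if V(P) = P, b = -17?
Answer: 360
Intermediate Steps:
V(-2)*(4*(b - 1*28)) = -8*(-17 - 1*28) = -8*(-17 - 28) = -8*(-45) = -2*(-180) = 360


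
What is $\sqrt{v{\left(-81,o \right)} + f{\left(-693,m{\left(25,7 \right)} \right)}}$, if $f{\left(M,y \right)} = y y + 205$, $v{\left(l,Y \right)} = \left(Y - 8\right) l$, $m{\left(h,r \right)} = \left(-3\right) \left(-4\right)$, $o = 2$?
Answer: $\sqrt{835} \approx 28.896$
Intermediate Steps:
$m{\left(h,r \right)} = 12$
$v{\left(l,Y \right)} = l \left(-8 + Y\right)$ ($v{\left(l,Y \right)} = \left(-8 + Y\right) l = l \left(-8 + Y\right)$)
$f{\left(M,y \right)} = 205 + y^{2}$ ($f{\left(M,y \right)} = y^{2} + 205 = 205 + y^{2}$)
$\sqrt{v{\left(-81,o \right)} + f{\left(-693,m{\left(25,7 \right)} \right)}} = \sqrt{- 81 \left(-8 + 2\right) + \left(205 + 12^{2}\right)} = \sqrt{\left(-81\right) \left(-6\right) + \left(205 + 144\right)} = \sqrt{486 + 349} = \sqrt{835}$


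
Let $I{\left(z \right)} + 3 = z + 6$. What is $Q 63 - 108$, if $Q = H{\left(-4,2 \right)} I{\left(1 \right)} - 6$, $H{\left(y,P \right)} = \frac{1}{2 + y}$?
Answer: $-612$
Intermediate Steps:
$I{\left(z \right)} = 3 + z$ ($I{\left(z \right)} = -3 + \left(z + 6\right) = -3 + \left(6 + z\right) = 3 + z$)
$Q = -8$ ($Q = \frac{3 + 1}{2 - 4} - 6 = \frac{1}{-2} \cdot 4 - 6 = \left(- \frac{1}{2}\right) 4 - 6 = -2 - 6 = -8$)
$Q 63 - 108 = \left(-8\right) 63 - 108 = -504 - 108 = -612$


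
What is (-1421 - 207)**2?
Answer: 2650384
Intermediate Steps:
(-1421 - 207)**2 = (-1628)**2 = 2650384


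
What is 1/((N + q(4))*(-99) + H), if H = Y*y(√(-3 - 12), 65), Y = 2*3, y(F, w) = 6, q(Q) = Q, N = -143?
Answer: 1/13797 ≈ 7.2479e-5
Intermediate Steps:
Y = 6
H = 36 (H = 6*6 = 36)
1/((N + q(4))*(-99) + H) = 1/((-143 + 4)*(-99) + 36) = 1/(-139*(-99) + 36) = 1/(13761 + 36) = 1/13797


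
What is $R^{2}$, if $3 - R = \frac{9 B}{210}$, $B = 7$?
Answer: $\frac{729}{100} \approx 7.29$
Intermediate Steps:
$R = \frac{27}{10}$ ($R = 3 - \frac{9 \cdot 7}{210} = 3 - 63 \cdot \frac{1}{210} = 3 - \frac{3}{10} = \frac{27}{10} \approx 2.7$)
$R^{2} = \left(\frac{27}{10}\right)^{2} = \frac{729}{100}$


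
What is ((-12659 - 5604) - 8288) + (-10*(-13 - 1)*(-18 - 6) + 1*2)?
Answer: -29909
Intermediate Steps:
((-12659 - 5604) - 8288) + (-10*(-13 - 1)*(-18 - 6) + 1*2) = (-18263 - 8288) + (-(-140)*(-24) + 2) = -26551 + (-10*336 + 2) = -26551 + (-3360 + 2) = -26551 - 3358 = -29909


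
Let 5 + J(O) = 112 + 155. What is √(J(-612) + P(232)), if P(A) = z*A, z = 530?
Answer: √123222 ≈ 351.03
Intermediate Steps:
J(O) = 262 (J(O) = -5 + (112 + 155) = -5 + 267 = 262)
P(A) = 530*A
√(J(-612) + P(232)) = √(262 + 530*232) = √(262 + 122960) = √123222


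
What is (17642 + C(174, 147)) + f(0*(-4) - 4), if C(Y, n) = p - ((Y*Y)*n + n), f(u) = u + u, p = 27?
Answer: -4433058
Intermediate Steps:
f(u) = 2*u
C(Y, n) = 27 - n - n*Y² (C(Y, n) = 27 - ((Y*Y)*n + n) = 27 - (Y²*n + n) = 27 - (n*Y² + n) = 27 - (n + n*Y²) = 27 + (-n - n*Y²) = 27 - n - n*Y²)
(17642 + C(174, 147)) + f(0*(-4) - 4) = (17642 + (27 - 1*147 - 1*147*174²)) + 2*(0*(-4) - 4) = (17642 + (27 - 147 - 1*147*30276)) + 2*(0 - 4) = (17642 + (27 - 147 - 4450572)) + 2*(-4) = (17642 - 4450692) - 8 = -4433050 - 8 = -4433058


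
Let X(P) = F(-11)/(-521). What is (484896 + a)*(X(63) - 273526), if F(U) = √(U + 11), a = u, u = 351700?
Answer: -228830757496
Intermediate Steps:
a = 351700
F(U) = √(11 + U)
X(P) = 0 (X(P) = √(11 - 11)/(-521) = √0*(-1/521) = 0*(-1/521) = 0)
(484896 + a)*(X(63) - 273526) = (484896 + 351700)*(0 - 273526) = 836596*(-273526) = -228830757496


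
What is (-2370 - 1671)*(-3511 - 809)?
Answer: 17457120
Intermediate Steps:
(-2370 - 1671)*(-3511 - 809) = -4041*(-4320) = 17457120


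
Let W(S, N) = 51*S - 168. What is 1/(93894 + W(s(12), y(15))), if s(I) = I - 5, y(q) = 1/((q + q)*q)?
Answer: 1/94083 ≈ 1.0629e-5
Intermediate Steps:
y(q) = 1/(2*q²) (y(q) = 1/(((2*q))*q) = (1/(2*q))/q = 1/(2*q²))
s(I) = -5 + I
W(S, N) = -168 + 51*S
1/(93894 + W(s(12), y(15))) = 1/(93894 + (-168 + 51*(-5 + 12))) = 1/(93894 + (-168 + 51*7)) = 1/(93894 + (-168 + 357)) = 1/(93894 + 189) = 1/94083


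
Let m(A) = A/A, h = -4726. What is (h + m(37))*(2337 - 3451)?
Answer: 5263650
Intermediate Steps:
m(A) = 1
(h + m(37))*(2337 - 3451) = (-4726 + 1)*(2337 - 3451) = -4725*(-1114) = 5263650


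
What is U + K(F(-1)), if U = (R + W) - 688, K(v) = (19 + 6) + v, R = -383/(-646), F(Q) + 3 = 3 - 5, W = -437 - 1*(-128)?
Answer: -630759/646 ≈ -976.41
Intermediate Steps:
W = -309 (W = -437 + 128 = -309)
F(Q) = -5 (F(Q) = -3 + (3 - 5) = -3 - 2 = -5)
R = 383/646 (R = -383*(-1/646) = 383/646 ≈ 0.59288)
K(v) = 25 + v
U = -643679/646 (U = (383/646 - 309) - 688 = -199231/646 - 688 = -643679/646 ≈ -996.41)
U + K(F(-1)) = -643679/646 + (25 - 5) = -643679/646 + 20 = -630759/646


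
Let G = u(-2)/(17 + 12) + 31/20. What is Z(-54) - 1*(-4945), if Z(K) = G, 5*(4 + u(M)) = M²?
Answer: 573787/116 ≈ 4946.4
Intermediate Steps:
u(M) = -4 + M²/5
G = 167/116 (G = (-4 + (⅕)*(-2)²)/(17 + 12) + 31/20 = (-4 + (⅕)*4)/29 + 31*(1/20) = (-4 + ⅘)*(1/29) + 31/20 = -16/5*1/29 + 31/20 = -16/145 + 31/20 = 167/116 ≈ 1.4397)
Z(K) = 167/116
Z(-54) - 1*(-4945) = 167/116 - 1*(-4945) = 167/116 + 4945 = 573787/116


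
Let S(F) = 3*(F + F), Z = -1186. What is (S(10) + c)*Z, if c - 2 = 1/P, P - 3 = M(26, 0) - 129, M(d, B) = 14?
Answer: -4117199/56 ≈ -73521.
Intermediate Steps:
S(F) = 6*F (S(F) = 3*(2*F) = 6*F)
P = -112 (P = 3 + (14 - 129) = 3 - 115 = -112)
c = 223/112 (c = 2 + 1/(-112) = 2 - 1/112 = 223/112 ≈ 1.9911)
(S(10) + c)*Z = (6*10 + 223/112)*(-1186) = (60 + 223/112)*(-1186) = (6943/112)*(-1186) = -4117199/56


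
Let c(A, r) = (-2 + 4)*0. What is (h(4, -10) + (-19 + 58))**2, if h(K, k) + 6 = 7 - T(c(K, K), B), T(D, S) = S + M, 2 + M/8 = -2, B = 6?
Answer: 4356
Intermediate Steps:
c(A, r) = 0 (c(A, r) = 2*0 = 0)
M = -32 (M = -16 + 8*(-2) = -16 - 16 = -32)
T(D, S) = -32 + S (T(D, S) = S - 32 = -32 + S)
h(K, k) = 27 (h(K, k) = -6 + (7 - (-32 + 6)) = -6 + (7 - 1*(-26)) = -6 + (7 + 26) = -6 + 33 = 27)
(h(4, -10) + (-19 + 58))**2 = (27 + (-19 + 58))**2 = (27 + 39)**2 = 66**2 = 4356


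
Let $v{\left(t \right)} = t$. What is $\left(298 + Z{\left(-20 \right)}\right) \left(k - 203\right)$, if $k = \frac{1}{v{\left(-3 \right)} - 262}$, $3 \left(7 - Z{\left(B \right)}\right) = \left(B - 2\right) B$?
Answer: $- \frac{1703540}{53} \approx -32142.0$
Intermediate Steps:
$Z{\left(B \right)} = 7 - \frac{B \left(-2 + B\right)}{3}$ ($Z{\left(B \right)} = 7 - \frac{\left(B - 2\right) B}{3} = 7 - \frac{\left(-2 + B\right) B}{3} = 7 - \frac{B \left(-2 + B\right)}{3}$)
$k = - \frac{1}{265}$ ($k = \frac{1}{-3 - 262} = \frac{1}{-265} = - \frac{1}{265} \approx -0.0037736$)
$\left(298 + Z{\left(-20 \right)}\right) \left(k - 203\right) = \left(298 + \left(7 - \frac{\left(-20\right)^{2}}{3} + \frac{2}{3} \left(-20\right)\right)\right) \left(- \frac{1}{265} - 203\right) = \left(298 - \frac{419}{3}\right) \left(- \frac{53796}{265}\right) = \frac{475}{3} \left(- \frac{53796}{265}\right) = - \frac{1703540}{53}$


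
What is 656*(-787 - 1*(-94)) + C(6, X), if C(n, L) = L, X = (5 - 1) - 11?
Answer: -454615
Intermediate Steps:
X = -7 (X = 4 - 11 = -7)
656*(-787 - 1*(-94)) + C(6, X) = 656*(-787 - 1*(-94)) - 7 = 656*(-787 + 94) - 7 = 656*(-693) - 7 = -454608 - 7 = -454615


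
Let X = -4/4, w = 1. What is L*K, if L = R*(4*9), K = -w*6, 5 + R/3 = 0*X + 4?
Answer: 648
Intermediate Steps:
X = -1 (X = -4*¼ = -1)
R = -3 (R = -15 + 3*(0*(-1) + 4) = -15 + 3*(0 + 4) = -15 + 3*4 = -15 + 12 = -3)
K = -6 (K = -1*1*6 = -1*6 = -6)
L = -108 (L = -12*9 = -3*36 = -108)
L*K = -108*(-6) = 648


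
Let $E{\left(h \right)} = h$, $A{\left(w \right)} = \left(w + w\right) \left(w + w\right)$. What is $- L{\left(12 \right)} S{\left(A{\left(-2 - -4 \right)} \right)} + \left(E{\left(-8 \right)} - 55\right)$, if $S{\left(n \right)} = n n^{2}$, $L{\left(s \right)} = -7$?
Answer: $28609$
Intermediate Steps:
$A{\left(w \right)} = 4 w^{2}$ ($A{\left(w \right)} = 2 w 2 w = 4 w^{2}$)
$S{\left(n \right)} = n^{3}$
$- L{\left(12 \right)} S{\left(A{\left(-2 - -4 \right)} \right)} + \left(E{\left(-8 \right)} - 55\right) = \left(-1\right) \left(-7\right) \left(4 \left(-2 - -4\right)^{2}\right)^{3} - 63 = 7 \left(4 \left(-2 + 4\right)^{2}\right)^{3} - 63 = 7 \left(4 \cdot 2^{2}\right)^{3} - 63 = 7 \left(4 \cdot 4\right)^{3} - 63 = 7 \cdot 16^{3} - 63 = 7 \cdot 4096 - 63 = 28672 - 63 = 28609$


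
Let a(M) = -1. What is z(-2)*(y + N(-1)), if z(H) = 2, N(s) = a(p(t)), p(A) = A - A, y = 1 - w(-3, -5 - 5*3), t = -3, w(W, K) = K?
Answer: 40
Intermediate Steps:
y = 21 (y = 1 - (-5 - 5*3) = 1 - (-5 - 15) = 1 - 1*(-20) = 1 + 20 = 21)
p(A) = 0
N(s) = -1
z(-2)*(y + N(-1)) = 2*(21 - 1) = 2*20 = 40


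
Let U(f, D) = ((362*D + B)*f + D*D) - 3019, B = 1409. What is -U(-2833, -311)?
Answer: -315046811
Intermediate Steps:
U(f, D) = -3019 + D² + f*(1409 + 362*D) (U(f, D) = ((362*D + 1409)*f + D*D) - 3019 = ((1409 + 362*D)*f + D²) - 3019 = (f*(1409 + 362*D) + D²) - 3019 = (D² + f*(1409 + 362*D)) - 3019 = -3019 + D² + f*(1409 + 362*D))
-U(-2833, -311) = -(-3019 + (-311)² + 1409*(-2833) + 362*(-311)*(-2833)) = -(-3019 + 96721 - 3991697 + 318944806) = -1*315046811 = -315046811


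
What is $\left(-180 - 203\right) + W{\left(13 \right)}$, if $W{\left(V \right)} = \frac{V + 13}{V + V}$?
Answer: $-382$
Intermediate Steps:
$W{\left(V \right)} = \frac{13 + V}{2 V}$
$\left(-180 - 203\right) + W{\left(13 \right)} = \left(-180 - 203\right) + \frac{13 + 13}{2 \cdot 13} = -383 + \frac{1}{2} \cdot \frac{1}{13} \cdot 26 = -383 + 1 = -382$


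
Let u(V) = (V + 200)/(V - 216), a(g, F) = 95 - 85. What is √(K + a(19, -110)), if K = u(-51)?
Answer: √673107/267 ≈ 3.0728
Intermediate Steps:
a(g, F) = 10
u(V) = (200 + V)/(-216 + V)
K = -149/267 (K = (200 - 51)/(-216 - 51) = 149/(-267) = -1/267*149 = -149/267 ≈ -0.55805)
√(K + a(19, -110)) = √(-149/267 + 10) = √(2521/267) = √673107/267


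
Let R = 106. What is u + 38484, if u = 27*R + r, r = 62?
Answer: 41408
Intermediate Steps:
u = 2924 (u = 27*106 + 62 = 2862 + 62 = 2924)
u + 38484 = 2924 + 38484 = 41408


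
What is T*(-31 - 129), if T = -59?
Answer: 9440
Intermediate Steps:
T*(-31 - 129) = -59*(-31 - 129) = -59*(-160) = 9440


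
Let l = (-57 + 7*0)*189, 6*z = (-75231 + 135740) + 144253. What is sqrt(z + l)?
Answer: sqrt(23354) ≈ 152.82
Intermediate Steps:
z = 34127 (z = ((-75231 + 135740) + 144253)/6 = (60509 + 144253)/6 = (1/6)*204762 = 34127)
l = -10773 (l = (-57 + 0)*189 = -57*189 = -10773)
sqrt(z + l) = sqrt(34127 - 10773) = sqrt(23354)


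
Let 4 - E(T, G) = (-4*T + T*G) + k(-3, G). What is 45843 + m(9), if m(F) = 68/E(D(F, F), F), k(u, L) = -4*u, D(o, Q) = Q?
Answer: 2429611/53 ≈ 45842.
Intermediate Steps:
E(T, G) = -8 + 4*T - G*T (E(T, G) = 4 - ((-4*T + T*G) - 4*(-3)) = 4 - ((-4*T + G*T) + 12) = 4 - (12 - 4*T + G*T) = 4 + (-12 + 4*T - G*T) = -8 + 4*T - G*T)
m(F) = 68/(-8 - F**2 + 4*F) (m(F) = 68/(-8 + 4*F - F*F) = 68/(-8 + 4*F - F**2) = 68/(-8 - F**2 + 4*F))
45843 + m(9) = 45843 - 68/(8 + 9**2 - 4*9) = 45843 - 68/(8 + 81 - 36) = 45843 - 68/53 = 2429611/53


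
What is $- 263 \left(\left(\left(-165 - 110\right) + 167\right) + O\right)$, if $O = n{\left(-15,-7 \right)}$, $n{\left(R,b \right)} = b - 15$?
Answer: $34190$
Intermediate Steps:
$n{\left(R,b \right)} = -15 + b$ ($n{\left(R,b \right)} = b - 15 = -15 + b$)
$O = -22$ ($O = -15 - 7 = -22$)
$- 263 \left(\left(\left(-165 - 110\right) + 167\right) + O\right) = - 263 \left(\left(\left(-165 - 110\right) + 167\right) - 22\right) = - 263 \left(\left(-275 + 167\right) - 22\right) = - 263 \left(-108 - 22\right) = \left(-263\right) \left(-130\right) = 34190$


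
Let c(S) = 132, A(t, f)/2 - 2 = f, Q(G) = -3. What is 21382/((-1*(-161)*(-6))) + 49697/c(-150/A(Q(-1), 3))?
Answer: 2510271/7084 ≈ 354.36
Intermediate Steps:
A(t, f) = 4 + 2*f
21382/((-1*(-161)*(-6))) + 49697/c(-150/A(Q(-1), 3)) = 21382/((-1*(-161)*(-6))) + 49697/132 = 21382/((161*(-6))) + 49697*(1/132) = 21382/(-966) + 49697/132 = 21382*(-1/966) + 49697/132 = -10691/483 + 49697/132 = 2510271/7084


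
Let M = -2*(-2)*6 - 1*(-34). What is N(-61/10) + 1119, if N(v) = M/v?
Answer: 67679/61 ≈ 1109.5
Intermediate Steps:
M = 58 (M = 4*6 + 34 = 24 + 34 = 58)
N(v) = 58/v
N(-61/10) + 1119 = 58/((-61/10)) + 1119 = 58/((-61*⅒)) + 1119 = 58/(-61/10) + 1119 = 58*(-10/61) + 1119 = -580/61 + 1119 = 67679/61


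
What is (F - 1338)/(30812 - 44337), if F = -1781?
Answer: 3119/13525 ≈ 0.23061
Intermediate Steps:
(F - 1338)/(30812 - 44337) = (-1781 - 1338)/(30812 - 44337) = -3119/(-13525) = -3119*(-1/13525) = 3119/13525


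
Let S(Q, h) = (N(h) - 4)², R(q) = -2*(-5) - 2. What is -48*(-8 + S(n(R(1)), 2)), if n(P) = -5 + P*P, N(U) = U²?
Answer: 384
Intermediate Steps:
R(q) = 8 (R(q) = 10 - 2 = 8)
n(P) = -5 + P²
S(Q, h) = (-4 + h²)² (S(Q, h) = (h² - 4)² = (-4 + h²)²)
-48*(-8 + S(n(R(1)), 2)) = -48*(-8 + (-4 + 2²)²) = -48*(-8 + (-4 + 4)²) = -48*(-8 + 0²) = -48*(-8 + 0) = -48*(-8) = 384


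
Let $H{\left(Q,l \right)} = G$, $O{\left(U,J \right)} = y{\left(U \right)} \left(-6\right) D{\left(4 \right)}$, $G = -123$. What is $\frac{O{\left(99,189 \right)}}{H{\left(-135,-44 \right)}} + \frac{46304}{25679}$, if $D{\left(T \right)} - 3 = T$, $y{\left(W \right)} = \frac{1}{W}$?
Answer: $\frac{188307442}{104231061} \approx 1.8066$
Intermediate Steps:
$D{\left(T \right)} = 3 + T$
$O{\left(U,J \right)} = - \frac{42}{U}$ ($O{\left(U,J \right)} = \frac{1}{U} \left(-6\right) \left(3 + 4\right) = - \frac{6}{U} 7 = - \frac{42}{U}$)
$H{\left(Q,l \right)} = -123$
$\frac{O{\left(99,189 \right)}}{H{\left(-135,-44 \right)}} + \frac{46304}{25679} = \frac{\left(-42\right) \frac{1}{99}}{-123} + \frac{46304}{25679} = \left(-42\right) \frac{1}{99} \left(- \frac{1}{123}\right) + 46304 \cdot \frac{1}{25679} = \left(- \frac{14}{33}\right) \left(- \frac{1}{123}\right) + \frac{46304}{25679} = \frac{14}{4059} + \frac{46304}{25679} = \frac{188307442}{104231061}$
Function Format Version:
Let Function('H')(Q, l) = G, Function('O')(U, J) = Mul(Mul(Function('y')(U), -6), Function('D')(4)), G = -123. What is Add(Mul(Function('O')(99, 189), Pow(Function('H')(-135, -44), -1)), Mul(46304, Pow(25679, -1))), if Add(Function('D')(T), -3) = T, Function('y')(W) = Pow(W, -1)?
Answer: Rational(188307442, 104231061) ≈ 1.8066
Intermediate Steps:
Function('D')(T) = Add(3, T)
Function('O')(U, J) = Mul(-42, Pow(U, -1)) (Function('O')(U, J) = Mul(Mul(Pow(U, -1), -6), Add(3, 4)) = Mul(Mul(-6, Pow(U, -1)), 7) = Mul(-42, Pow(U, -1)))
Function('H')(Q, l) = -123
Add(Mul(Function('O')(99, 189), Pow(Function('H')(-135, -44), -1)), Mul(46304, Pow(25679, -1))) = Add(Mul(Mul(-42, Pow(99, -1)), Pow(-123, -1)), Mul(46304, Pow(25679, -1))) = Add(Mul(Mul(-42, Rational(1, 99)), Rational(-1, 123)), Mul(46304, Rational(1, 25679))) = Add(Mul(Rational(-14, 33), Rational(-1, 123)), Rational(46304, 25679)) = Add(Rational(14, 4059), Rational(46304, 25679)) = Rational(188307442, 104231061)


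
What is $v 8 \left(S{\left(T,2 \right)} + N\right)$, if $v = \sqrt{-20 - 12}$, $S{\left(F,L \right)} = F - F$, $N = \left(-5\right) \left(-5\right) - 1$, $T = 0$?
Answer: $768 i \sqrt{2} \approx 1086.1 i$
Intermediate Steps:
$N = 24$ ($N = 25 - 1 = 24$)
$S{\left(F,L \right)} = 0$
$v = 4 i \sqrt{2}$ ($v = \sqrt{-32} = 4 i \sqrt{2} \approx 5.6569 i$)
$v 8 \left(S{\left(T,2 \right)} + N\right) = 4 i \sqrt{2} \cdot 8 \left(0 + 24\right) = 32 i \sqrt{2} \cdot 24 = 768 i \sqrt{2}$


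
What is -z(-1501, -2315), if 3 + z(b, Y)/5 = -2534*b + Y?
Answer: -19006080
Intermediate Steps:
z(b, Y) = -15 - 12670*b + 5*Y (z(b, Y) = -15 + 5*(-2534*b + Y) = -15 + 5*(Y - 2534*b) = -15 + (-12670*b + 5*Y) = -15 - 12670*b + 5*Y)
-z(-1501, -2315) = -(-15 - 12670*(-1501) + 5*(-2315)) = -(-15 + 19017670 - 11575) = -1*19006080 = -19006080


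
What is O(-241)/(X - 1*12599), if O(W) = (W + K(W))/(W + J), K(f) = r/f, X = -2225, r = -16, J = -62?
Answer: -19355/360830984 ≈ -5.3640e-5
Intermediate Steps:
K(f) = -16/f
O(W) = (W - 16/W)/(-62 + W) (O(W) = (W - 16/W)/(W - 62) = (W - 16/W)/(-62 + W))
O(-241)/(X - 1*12599) = ((-16 + (-241)²)/((-241)*(-62 - 241)))/(-2225 - 1*12599) = (-1/241*(-16 + 58081)/(-303))/(-2225 - 12599) = -1/241*(-1/303)*58065/(-14824) = (19355/24341)*(-1/14824) = -19355/360830984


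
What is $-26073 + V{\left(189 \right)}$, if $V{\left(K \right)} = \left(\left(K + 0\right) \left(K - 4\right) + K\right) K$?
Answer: $6618033$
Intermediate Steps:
$V{\left(K \right)} = K \left(K + K \left(-4 + K\right)\right)$ ($V{\left(K \right)} = \left(K \left(-4 + K\right) + K\right) K = \left(K + K \left(-4 + K\right)\right) K = K \left(K + K \left(-4 + K\right)\right)$)
$-26073 + V{\left(189 \right)} = -26073 + 189^{2} \left(-3 + 189\right) = -26073 + 35721 \cdot 186 = -26073 + 6644106 = 6618033$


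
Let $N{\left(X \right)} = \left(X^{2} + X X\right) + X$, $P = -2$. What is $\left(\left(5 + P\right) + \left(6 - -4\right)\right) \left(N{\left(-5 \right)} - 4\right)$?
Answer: $533$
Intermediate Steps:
$N{\left(X \right)} = X + 2 X^{2}$ ($N{\left(X \right)} = \left(X^{2} + X^{2}\right) + X = 2 X^{2} + X = X + 2 X^{2}$)
$\left(\left(5 + P\right) + \left(6 - -4\right)\right) \left(N{\left(-5 \right)} - 4\right) = \left(\left(5 - 2\right) + \left(6 - -4\right)\right) \left(- 5 \left(1 + 2 \left(-5\right)\right) - 4\right) = \left(3 + \left(6 + 4\right)\right) \left(- 5 \left(1 - 10\right) - 4\right) = \left(3 + 10\right) \left(\left(-5\right) \left(-9\right) - 4\right) = 13 \left(45 - 4\right) = 13 \cdot 41 = 533$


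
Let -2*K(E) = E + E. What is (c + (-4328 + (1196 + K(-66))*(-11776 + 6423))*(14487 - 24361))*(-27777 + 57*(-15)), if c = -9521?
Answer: -1911082750574280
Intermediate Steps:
K(E) = -E (K(E) = -(E + E)/2 = -E)
(c + (-4328 + (1196 + K(-66))*(-11776 + 6423))*(14487 - 24361))*(-27777 + 57*(-15)) = (-9521 + (-4328 + (1196 - 1*(-66))*(-11776 + 6423))*(14487 - 24361))*(-27777 + 57*(-15)) = (-9521 + (-4328 + (1196 + 66)*(-5353))*(-9874))*(-27777 - 855) = (-9521 + (-4328 + 1262*(-5353))*(-9874))*(-28632) = (-9521 + (-4328 - 6755486)*(-9874))*(-28632) = (-9521 - 6759814*(-9874))*(-28632) = (-9521 + 66746403436)*(-28632) = 66746393915*(-28632) = -1911082750574280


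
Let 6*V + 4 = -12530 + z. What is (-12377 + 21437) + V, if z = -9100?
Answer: 16363/3 ≈ 5454.3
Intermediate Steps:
V = -10817/3 (V = -2/3 + (-12530 - 9100)/6 = -2/3 + (1/6)*(-21630) = -2/3 - 3605 = -10817/3 ≈ -3605.7)
(-12377 + 21437) + V = (-12377 + 21437) - 10817/3 = 9060 - 10817/3 = 16363/3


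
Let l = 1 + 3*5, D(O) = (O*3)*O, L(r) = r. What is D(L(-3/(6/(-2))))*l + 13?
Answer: 61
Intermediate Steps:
D(O) = 3*O² (D(O) = (3*O)*O = 3*O²)
l = 16 (l = 1 + 15 = 16)
D(L(-3/(6/(-2))))*l + 13 = (3*(-3/(6/(-2)))²)*16 + 13 = (3*(-3/(6*(-½)))²)*16 + 13 = (3*(-3/(-3))²)*16 + 13 = (3*(-3*(-⅓))²)*16 + 13 = (3*1²)*16 + 13 = (3*1)*16 + 13 = 3*16 + 13 = 48 + 13 = 61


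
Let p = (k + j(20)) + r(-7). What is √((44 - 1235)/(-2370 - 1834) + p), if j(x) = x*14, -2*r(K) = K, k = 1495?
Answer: √7859383255/2102 ≈ 42.176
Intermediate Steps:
r(K) = -K/2
j(x) = 14*x
p = 3557/2 (p = (1495 + 14*20) - ½*(-7) = (1495 + 280) + 7/2 = 1775 + 7/2 = 3557/2 ≈ 1778.5)
√((44 - 1235)/(-2370 - 1834) + p) = √((44 - 1235)/(-2370 - 1834) + 3557/2) = √(-1191/(-4204) + 3557/2) = √(-1191*(-1/4204) + 3557/2) = √(1191/4204 + 3557/2) = √(7478005/4204) = √7859383255/2102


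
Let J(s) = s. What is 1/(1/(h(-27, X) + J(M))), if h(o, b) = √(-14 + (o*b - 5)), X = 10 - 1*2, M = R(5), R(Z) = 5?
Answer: 5 + I*√235 ≈ 5.0 + 15.33*I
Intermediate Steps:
M = 5
X = 8 (X = 10 - 2 = 8)
h(o, b) = √(-19 + b*o) (h(o, b) = √(-14 + (b*o - 5)) = √(-14 + (-5 + b*o)) = √(-19 + b*o))
1/(1/(h(-27, X) + J(M))) = 1/(1/(√(-19 + 8*(-27)) + 5)) = 1/(1/(√(-19 - 216) + 5)) = 1/(1/(√(-235) + 5)) = 1/(1/(I*√235 + 5)) = 1/(1/(5 + I*√235)) = 5 + I*√235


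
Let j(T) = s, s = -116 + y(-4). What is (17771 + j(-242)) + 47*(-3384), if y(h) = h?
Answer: -141397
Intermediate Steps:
s = -120 (s = -116 - 4 = -120)
j(T) = -120
(17771 + j(-242)) + 47*(-3384) = (17771 - 120) + 47*(-3384) = 17651 - 159048 = -141397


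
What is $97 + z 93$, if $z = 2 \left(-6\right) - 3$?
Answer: $-1298$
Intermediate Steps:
$z = -15$ ($z = -12 - 3 = -15$)
$97 + z 93 = 97 - 1395 = -1298$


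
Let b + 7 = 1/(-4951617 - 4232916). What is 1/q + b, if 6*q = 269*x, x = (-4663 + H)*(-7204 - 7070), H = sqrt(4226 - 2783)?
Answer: -99394269567404865917/14199181146596444362 + sqrt(1443)/13913895275826 ≈ -7.0000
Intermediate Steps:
H = sqrt(1443) ≈ 37.987
x = 66559662 - 14274*sqrt(1443) (x = (-4663 + sqrt(1443))*(-7204 - 7070) = (-4663 + sqrt(1443))*(-14274) = 66559662 - 14274*sqrt(1443) ≈ 6.6017e+7)
b = -64291732/9184533 (b = -7 + 1/(-4951617 - 4232916) = -7 + 1/(-9184533) = -7 - 1/9184533 = -64291732/9184533 ≈ -7.0000)
q = 2984091513 - 639951*sqrt(1443) (q = (269*(66559662 - 14274*sqrt(1443)))/6 = (17904549078 - 3839706*sqrt(1443))/6 = 2984091513 - 639951*sqrt(1443) ≈ 2.9598e+9)
1/q + b = 1/(2984091513 - 639951*sqrt(1443)) - 64291732/9184533 = -64291732/9184533 + 1/(2984091513 - 639951*sqrt(1443))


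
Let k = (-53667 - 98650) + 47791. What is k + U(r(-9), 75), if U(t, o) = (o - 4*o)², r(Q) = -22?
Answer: -53901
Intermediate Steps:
U(t, o) = 9*o² (U(t, o) = (-3*o)² = 9*o²)
k = -104526 (k = -152317 + 47791 = -104526)
k + U(r(-9), 75) = -104526 + 9*75² = -104526 + 9*5625 = -104526 + 50625 = -53901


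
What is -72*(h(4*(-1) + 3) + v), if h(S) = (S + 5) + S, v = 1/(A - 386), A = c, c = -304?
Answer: -24828/115 ≈ -215.90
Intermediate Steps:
A = -304
v = -1/690 (v = 1/(-304 - 386) = 1/(-690) = -1/690 ≈ -0.0014493)
h(S) = 5 + 2*S (h(S) = (5 + S) + S = 5 + 2*S)
-72*(h(4*(-1) + 3) + v) = -72*((5 + 2*(4*(-1) + 3)) - 1/690) = -72*((5 + 2*(-4 + 3)) - 1/690) = -72*((5 + 2*(-1)) - 1/690) = -72*((5 - 2) - 1/690) = -72*(3 - 1/690) = -72*2069/690 = -24828/115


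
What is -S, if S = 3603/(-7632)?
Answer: 1201/2544 ≈ 0.47209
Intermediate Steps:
S = -1201/2544 (S = 3603*(-1/7632) = -1201/2544 ≈ -0.47209)
-S = -1*(-1201/2544) = 1201/2544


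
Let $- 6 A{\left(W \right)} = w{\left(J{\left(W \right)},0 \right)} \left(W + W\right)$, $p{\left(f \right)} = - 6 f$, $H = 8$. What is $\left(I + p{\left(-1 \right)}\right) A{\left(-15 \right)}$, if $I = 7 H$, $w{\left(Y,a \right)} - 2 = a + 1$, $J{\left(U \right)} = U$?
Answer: $930$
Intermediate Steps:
$w{\left(Y,a \right)} = 3 + a$ ($w{\left(Y,a \right)} = 2 + \left(a + 1\right) = 2 + \left(1 + a\right) = 3 + a$)
$I = 56$ ($I = 7 \cdot 8 = 56$)
$A{\left(W \right)} = - W$ ($A{\left(W \right)} = - \frac{\left(3 + 0\right) \left(W + W\right)}{6} = - \frac{3 \cdot 2 W}{6} = - \frac{6 W}{6} = - W$)
$\left(I + p{\left(-1 \right)}\right) A{\left(-15 \right)} = \left(56 - -6\right) \left(\left(-1\right) \left(-15\right)\right) = \left(56 + 6\right) 15 = 62 \cdot 15 = 930$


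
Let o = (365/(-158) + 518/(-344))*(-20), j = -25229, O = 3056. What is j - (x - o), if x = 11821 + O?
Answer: -135980827/3397 ≈ -40030.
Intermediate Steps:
o = 259255/3397 (o = (365*(-1/158) + 518*(-1/344))*(-20) = (-365/158 - 259/172)*(-20) = -51851/13588*(-20) = 259255/3397 ≈ 76.319)
x = 14877 (x = 11821 + 3056 = 14877)
j - (x - o) = -25229 - (14877 - 1*259255/3397) = -25229 - (14877 - 259255/3397) = -25229 - 1*50277914/3397 = -25229 - 50277914/3397 = -135980827/3397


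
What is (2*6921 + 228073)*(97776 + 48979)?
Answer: 35502235825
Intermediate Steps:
(2*6921 + 228073)*(97776 + 48979) = (13842 + 228073)*146755 = 241915*146755 = 35502235825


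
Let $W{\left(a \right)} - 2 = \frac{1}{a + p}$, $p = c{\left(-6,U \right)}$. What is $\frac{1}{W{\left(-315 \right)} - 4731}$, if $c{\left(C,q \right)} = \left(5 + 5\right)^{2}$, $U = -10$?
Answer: $- \frac{215}{1016736} \approx -0.00021146$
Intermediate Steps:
$c{\left(C,q \right)} = 100$ ($c{\left(C,q \right)} = 10^{2} = 100$)
$p = 100$
$W{\left(a \right)} = 2 + \frac{1}{100 + a}$ ($W{\left(a \right)} = 2 + \frac{1}{a + 100} = 2 + \frac{1}{100 + a}$)
$\frac{1}{W{\left(-315 \right)} - 4731} = \frac{1}{\frac{201 + 2 \left(-315\right)}{100 - 315} - 4731} = \frac{1}{\frac{201 - 630}{-215} - 4731} = \frac{1}{\left(- \frac{1}{215}\right) \left(-429\right) - 4731} = \frac{1}{\frac{429}{215} - 4731} = \frac{1}{- \frac{1016736}{215}} = - \frac{215}{1016736}$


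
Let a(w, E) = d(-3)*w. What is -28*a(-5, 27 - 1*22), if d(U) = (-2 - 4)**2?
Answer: 5040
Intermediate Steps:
d(U) = 36 (d(U) = (-6)**2 = 36)
a(w, E) = 36*w
-28*a(-5, 27 - 1*22) = -1008*(-5) = -28*(-180) = 5040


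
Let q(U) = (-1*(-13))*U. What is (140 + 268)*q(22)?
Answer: 116688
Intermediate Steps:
q(U) = 13*U
(140 + 268)*q(22) = (140 + 268)*(13*22) = 408*286 = 116688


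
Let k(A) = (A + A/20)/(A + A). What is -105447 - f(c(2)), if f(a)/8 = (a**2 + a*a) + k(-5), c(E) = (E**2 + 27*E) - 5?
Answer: -751976/5 ≈ -1.5040e+5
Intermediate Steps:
k(A) = 21/40 (k(A) = (A + A*(1/20))/((2*A)) = (A + A/20)*(1/(2*A)) = (21*A/20)*(1/(2*A)) = 21/40)
c(E) = -5 + E**2 + 27*E
f(a) = 21/5 + 16*a**2 (f(a) = 8*((a**2 + a*a) + 21/40) = 8*((a**2 + a**2) + 21/40) = 8*(2*a**2 + 21/40) = 8*(21/40 + 2*a**2) = 21/5 + 16*a**2)
-105447 - f(c(2)) = -105447 - (21/5 + 16*(-5 + 2**2 + 27*2)**2) = -105447 - (21/5 + 16*(-5 + 4 + 54)**2) = -105447 - (21/5 + 16*53**2) = -105447 - (21/5 + 16*2809) = -105447 - (21/5 + 44944) = -105447 - 1*224741/5 = -105447 - 224741/5 = -751976/5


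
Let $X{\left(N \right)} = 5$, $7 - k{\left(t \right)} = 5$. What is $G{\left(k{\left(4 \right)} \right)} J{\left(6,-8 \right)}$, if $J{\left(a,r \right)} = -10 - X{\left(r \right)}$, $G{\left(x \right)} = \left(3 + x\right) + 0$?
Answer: $-75$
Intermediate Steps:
$k{\left(t \right)} = 2$ ($k{\left(t \right)} = 7 - 5 = 2$)
$G{\left(x \right)} = 3 + x$
$J{\left(a,r \right)} = -15$ ($J{\left(a,r \right)} = -10 - 5 = -15$)
$G{\left(k{\left(4 \right)} \right)} J{\left(6,-8 \right)} = \left(3 + 2\right) \left(-15\right) = 5 \left(-15\right) = -75$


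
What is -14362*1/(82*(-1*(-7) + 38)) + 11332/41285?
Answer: -55112009/15234165 ≈ -3.6177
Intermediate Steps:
-14362*1/(82*(-1*(-7) + 38)) + 11332/41285 = -14362*1/(82*(7 + 38)) + 11332*(1/41285) = -14362/(45*82) + 11332/41285 = -14362/3690 + 11332/41285 = -14362*1/3690 + 11332/41285 = -7181/1845 + 11332/41285 = -55112009/15234165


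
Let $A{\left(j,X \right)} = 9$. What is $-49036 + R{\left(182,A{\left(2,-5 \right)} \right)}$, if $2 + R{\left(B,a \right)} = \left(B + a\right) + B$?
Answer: $-48665$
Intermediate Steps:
$R{\left(B,a \right)} = -2 + a + 2 B$ ($R{\left(B,a \right)} = -2 + \left(\left(B + a\right) + B\right) = -2 + \left(a + 2 B\right) = -2 + a + 2 B$)
$-49036 + R{\left(182,A{\left(2,-5 \right)} \right)} = -49036 + \left(-2 + 9 + 2 \cdot 182\right) = -49036 + \left(-2 + 9 + 364\right) = -49036 + 371 = -48665$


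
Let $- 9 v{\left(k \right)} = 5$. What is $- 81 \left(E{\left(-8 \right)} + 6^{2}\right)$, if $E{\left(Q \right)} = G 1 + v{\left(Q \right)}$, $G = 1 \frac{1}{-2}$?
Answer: $- \frac{5661}{2} \approx -2830.5$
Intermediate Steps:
$G = - \frac{1}{2}$ ($G = 1 \left(- \frac{1}{2}\right) = - \frac{1}{2} \approx -0.5$)
$v{\left(k \right)} = - \frac{5}{9}$ ($v{\left(k \right)} = \left(- \frac{1}{9}\right) 5 = - \frac{5}{9}$)
$E{\left(Q \right)} = - \frac{19}{18}$ ($E{\left(Q \right)} = \left(- \frac{1}{2}\right) 1 - \frac{5}{9} = - \frac{1}{2} - \frac{5}{9} = - \frac{19}{18}$)
$- 81 \left(E{\left(-8 \right)} + 6^{2}\right) = - 81 \left(- \frac{19}{18} + 6^{2}\right) = - 81 \left(- \frac{19}{18} + 36\right) = \left(-81\right) \frac{629}{18} = - \frac{5661}{2}$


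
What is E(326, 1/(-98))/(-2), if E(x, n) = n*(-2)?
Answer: -1/98 ≈ -0.010204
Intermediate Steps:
E(x, n) = -2*n
E(326, 1/(-98))/(-2) = (-2/(-98))/(-2) = -(-1)*(-1)/98 = -1/2*1/49 = -1/98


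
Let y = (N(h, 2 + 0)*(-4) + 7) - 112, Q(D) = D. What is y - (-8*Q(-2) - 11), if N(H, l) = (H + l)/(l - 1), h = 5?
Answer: -138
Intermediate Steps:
N(H, l) = (H + l)/(-1 + l)
y = -133 (y = (((5 + (2 + 0))/(-1 + (2 + 0)))*(-4) + 7) - 112 = (((5 + 2)/(-1 + 2))*(-4) + 7) - 112 = ((7/1)*(-4) + 7) - 112 = ((1*7)*(-4) + 7) - 112 = (7*(-4) + 7) - 112 = (-28 + 7) - 112 = -21 - 112 = -133)
y - (-8*Q(-2) - 11) = -133 - (-8*(-2) - 11) = -133 - (16 - 11) = -133 - 1*5 = -133 - 5 = -138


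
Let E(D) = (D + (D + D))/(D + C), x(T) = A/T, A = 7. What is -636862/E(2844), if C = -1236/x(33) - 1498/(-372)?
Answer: 1235014572347/5554332 ≈ 2.2235e+5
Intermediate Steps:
x(T) = 7/T
C = -7581325/1302 (C = -1236/(7/33) - 1498/(-372) = -1236/(7*(1/33)) - 1498*(-1/372) = -1236/7/33 + 749/186 = -1236*33/7 + 749/186 = -40788/7 + 749/186 = -7581325/1302 ≈ -5822.8)
E(D) = 3*D/(-7581325/1302 + D) (E(D) = (D + (D + D))/(D - 7581325/1302) = (D + 2*D)/(-7581325/1302 + D) = (3*D)/(-7581325/1302 + D) = 3*D/(-7581325/1302 + D))
-636862/E(2844) = -636862/(3906*2844/(-7581325 + 1302*2844)) = -636862/(3906*2844/(-7581325 + 3702888)) = -636862/(3906*2844/(-3878437)) = -636862/(3906*2844*(-1/3878437)) = -636862/(-11108664/3878437) = -636862*(-3878437/11108664) = 1235014572347/5554332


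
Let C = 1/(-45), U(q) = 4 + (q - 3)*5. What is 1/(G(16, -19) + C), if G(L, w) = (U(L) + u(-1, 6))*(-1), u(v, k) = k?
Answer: -45/3376 ≈ -0.013329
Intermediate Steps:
U(q) = -11 + 5*q (U(q) = 4 + (-3 + q)*5 = 4 + (-15 + 5*q) = -11 + 5*q)
C = -1/45 ≈ -0.022222
G(L, w) = 5 - 5*L (G(L, w) = ((-11 + 5*L) + 6)*(-1) = (-5 + 5*L)*(-1) = 5 - 5*L)
1/(G(16, -19) + C) = 1/((5 - 5*16) - 1/45) = 1/((5 - 80) - 1/45) = 1/(-75 - 1/45) = 1/(-3376/45) = -45/3376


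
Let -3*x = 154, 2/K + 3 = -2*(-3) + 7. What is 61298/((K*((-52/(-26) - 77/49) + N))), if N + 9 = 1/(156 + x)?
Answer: -673665020/18819 ≈ -35797.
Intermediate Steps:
K = 1/5 (K = 2/(-3 + (-2*(-3) + 7)) = 2/(-3 + (6 + 7)) = 2/(-3 + 13) = 2/10 = 2*(1/10) = 1/5 ≈ 0.20000)
x = -154/3 (x = -1/3*154 = -154/3 ≈ -51.333)
N = -2823/314 (N = -9 + 1/(156 - 154/3) = -9 + 1/(314/3) = -9 + 3/314 = -2823/314 ≈ -8.9904)
61298/((K*((-52/(-26) - 77/49) + N))) = 61298/((((-52/(-26) - 77/49) - 2823/314)/5)) = 61298/((((-52*(-1/26) - 77*1/49) - 2823/314)/5)) = 61298/((((2 - 11/7) - 2823/314)/5)) = 61298/(((3/7 - 2823/314)/5)) = 61298/(((1/5)*(-18819/2198))) = 61298/(-18819/10990) = 61298*(-10990/18819) = -673665020/18819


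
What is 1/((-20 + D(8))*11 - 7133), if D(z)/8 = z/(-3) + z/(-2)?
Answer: -3/23819 ≈ -0.00012595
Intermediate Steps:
D(z) = -20*z/3 (D(z) = 8*(z/(-3) + z/(-2)) = 8*(z*(-1/3) + z*(-1/2)) = 8*(-z/3 - z/2) = 8*(-5*z/6) = -20*z/3)
1/((-20 + D(8))*11 - 7133) = 1/((-20 - 20/3*8)*11 - 7133) = 1/((-20 - 160/3)*11 - 7133) = 1/(-220/3*11 - 7133) = 1/(-2420/3 - 7133) = 1/(-23819/3) = -3/23819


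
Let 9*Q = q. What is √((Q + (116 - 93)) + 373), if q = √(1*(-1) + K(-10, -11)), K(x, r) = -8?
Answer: √(3564 + 3*I)/3 ≈ 19.9 + 0.0083753*I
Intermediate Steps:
q = 3*I (q = √(1*(-1) - 8) = √(-1 - 8) = √(-9) = 3*I ≈ 3.0*I)
Q = I/3 (Q = (3*I)/9 = I/3 ≈ 0.33333*I)
√((Q + (116 - 93)) + 373) = √((I/3 + (116 - 93)) + 373) = √((I/3 + 23) + 373) = √((23 + I/3) + 373) = √(396 + I/3)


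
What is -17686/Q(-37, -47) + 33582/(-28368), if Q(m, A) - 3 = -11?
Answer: 10446829/4728 ≈ 2209.6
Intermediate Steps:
Q(m, A) = -8 (Q(m, A) = 3 - 11 = -8)
-17686/Q(-37, -47) + 33582/(-28368) = -17686/(-8) + 33582/(-28368) = -17686*(-1/8) + 33582*(-1/28368) = 8843/4 - 5597/4728 = 10446829/4728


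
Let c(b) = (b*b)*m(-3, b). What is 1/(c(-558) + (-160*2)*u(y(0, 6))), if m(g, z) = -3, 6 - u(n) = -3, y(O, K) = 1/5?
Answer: -1/936972 ≈ -1.0673e-6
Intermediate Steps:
y(O, K) = ⅕
u(n) = 9 (u(n) = 6 - 1*(-3) = 6 + 3 = 9)
c(b) = -3*b² (c(b) = (b*b)*(-3) = b²*(-3) = -3*b²)
1/(c(-558) + (-160*2)*u(y(0, 6))) = 1/(-3*(-558)² - 160*2*9) = 1/(-3*311364 - 320*9) = 1/(-934092 - 2880) = 1/(-936972) = -1/936972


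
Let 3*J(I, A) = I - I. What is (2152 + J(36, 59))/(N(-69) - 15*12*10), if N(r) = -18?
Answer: -1076/909 ≈ -1.1837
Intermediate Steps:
J(I, A) = 0 (J(I, A) = (I - I)/3 = (1/3)*0 = 0)
(2152 + J(36, 59))/(N(-69) - 15*12*10) = (2152 + 0)/(-18 - 15*12*10) = 2152/(-18 - 180*10) = 2152/(-18 - 1800) = 2152/(-1818) = 2152*(-1/1818) = -1076/909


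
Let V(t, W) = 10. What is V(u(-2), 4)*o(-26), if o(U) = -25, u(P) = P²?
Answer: -250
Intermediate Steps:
V(u(-2), 4)*o(-26) = 10*(-25) = -250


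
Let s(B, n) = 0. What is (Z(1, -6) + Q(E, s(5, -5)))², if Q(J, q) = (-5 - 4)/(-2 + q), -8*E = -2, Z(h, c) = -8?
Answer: 49/4 ≈ 12.250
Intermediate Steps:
E = ¼ (E = -⅛*(-2) = ¼ ≈ 0.25000)
Q(J, q) = -9/(-2 + q)
(Z(1, -6) + Q(E, s(5, -5)))² = (-8 - 9/(-2 + 0))² = (-8 - 9/(-2))² = (-8 - 9*(-½))² = (-8 + 9/2)² = (-7/2)² = 49/4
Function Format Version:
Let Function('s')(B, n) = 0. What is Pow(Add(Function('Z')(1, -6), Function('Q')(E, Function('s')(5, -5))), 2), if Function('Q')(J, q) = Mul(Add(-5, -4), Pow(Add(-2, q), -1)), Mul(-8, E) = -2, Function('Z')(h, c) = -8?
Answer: Rational(49, 4) ≈ 12.250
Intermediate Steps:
E = Rational(1, 4) (E = Mul(Rational(-1, 8), -2) = Rational(1, 4) ≈ 0.25000)
Function('Q')(J, q) = Mul(-9, Pow(Add(-2, q), -1))
Pow(Add(Function('Z')(1, -6), Function('Q')(E, Function('s')(5, -5))), 2) = Pow(Add(-8, Mul(-9, Pow(Add(-2, 0), -1))), 2) = Pow(Add(-8, Mul(-9, Pow(-2, -1))), 2) = Pow(Add(-8, Mul(-9, Rational(-1, 2))), 2) = Pow(Add(-8, Rational(9, 2)), 2) = Pow(Rational(-7, 2), 2) = Rational(49, 4)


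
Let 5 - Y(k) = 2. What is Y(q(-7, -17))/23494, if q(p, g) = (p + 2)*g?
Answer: 3/23494 ≈ 0.00012769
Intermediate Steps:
q(p, g) = g*(2 + p) (q(p, g) = (2 + p)*g = g*(2 + p))
Y(k) = 3 (Y(k) = 5 - 1*2 = 5 - 2 = 3)
Y(q(-7, -17))/23494 = 3/23494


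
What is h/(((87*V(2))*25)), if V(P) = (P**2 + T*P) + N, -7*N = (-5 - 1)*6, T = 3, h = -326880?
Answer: -76272/7685 ≈ -9.9248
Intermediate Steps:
N = 36/7 (N = -(-5 - 1)*6/7 = -(-6)*6/7 = -1/7*(-36) = 36/7 ≈ 5.1429)
V(P) = 36/7 + P**2 + 3*P (V(P) = (P**2 + 3*P) + 36/7 = 36/7 + P**2 + 3*P)
h/(((87*V(2))*25)) = -326880*1/(2175*(36/7 + 2**2 + 3*2)) = -326880*1/(2175*(36/7 + 4 + 6)) = -326880/((87*(106/7))*25) = -326880/((9222/7)*25) = -326880/230550/7 = -326880*7/230550 = -76272/7685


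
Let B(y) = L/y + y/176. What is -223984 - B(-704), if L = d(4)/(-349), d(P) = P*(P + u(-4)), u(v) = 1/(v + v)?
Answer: -110061980191/491392 ≈ -2.2398e+5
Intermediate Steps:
u(v) = 1/(2*v)
d(P) = P*(-1/8 + P) (d(P) = P*(P + (1/2)/(-4)) = P*(P + (1/2)*(-1/4)) = P*(P - 1/8) = P*(-1/8 + P))
L = -31/698 (L = (4*(-1/8 + 4))/(-349) = (4*(31/8))*(-1/349) = (31/2)*(-1/349) = -31/698 ≈ -0.044413)
B(y) = -31/(698*y) + y/176
-223984 - B(-704) = -223984 - (-31/698/(-704) + (1/176)*(-704)) = -223984 - (-31/698*(-1/704) - 4) = -223984 - (31/491392 - 4) = -223984 - 1*(-1965537/491392) = -223984 + 1965537/491392 = -110061980191/491392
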